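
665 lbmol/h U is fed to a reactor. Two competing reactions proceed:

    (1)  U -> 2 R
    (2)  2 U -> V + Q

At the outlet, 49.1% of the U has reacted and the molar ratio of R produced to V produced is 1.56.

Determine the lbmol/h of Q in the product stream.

Conversion of U: U consumed = 0.491 × 665 = 326.5 lbmol/h = 1ξ₁ + 2ξ₂.
Selectivity: 2ξ₁ / (1ξ₂) = 1.56 → ξ₁ = 0.78 ξ₂.
Substitute: (1·0.78 + 2) ξ₂ = 326.5 → ξ₂ = 117.5 lbmol/h, ξ₁ = 91.61 lbmol/h.
Outlet amounts (n = n₀ + Σ ν·ξ):
  U: 665 − 1(91.61) − 2(117.5) = 338.5
  R: 0 + 2(91.61) = 183.2
  V: 0 + 1(117.5) = 117.5
  Q: 0 + 1(117.5) = 117.5

117 lbmol/h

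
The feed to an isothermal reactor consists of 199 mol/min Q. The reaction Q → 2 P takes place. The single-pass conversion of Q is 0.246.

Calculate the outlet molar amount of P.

Q reacted = 0.246 × 199 = 48.95 mol/min; ν_Q = −1, so ξ = 48.95/1 = 48.95 mol/min.
Outlet amounts (n = n₀ + ν ξ):
  Q: 199 − 1(48.95) = 150
  P: 0 + 2(48.95) = 97.91

97.9 mol/min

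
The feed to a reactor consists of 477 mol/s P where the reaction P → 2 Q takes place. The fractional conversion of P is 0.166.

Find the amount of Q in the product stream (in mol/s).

P reacted = 0.166 × 477 = 79.18 mol/s; ν_P = −1, so ξ = 79.18/1 = 79.18 mol/s.
Outlet amounts (n = n₀ + ν ξ):
  P: 477 − 1(79.18) = 397.8
  Q: 0 + 2(79.18) = 158.4

158 mol/s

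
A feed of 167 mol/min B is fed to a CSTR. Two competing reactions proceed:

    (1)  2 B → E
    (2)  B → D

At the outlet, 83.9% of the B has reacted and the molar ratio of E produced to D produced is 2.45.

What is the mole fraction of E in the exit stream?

Conversion of B: B consumed = 0.839 × 167 = 140.1 mol/min = 2ξ₁ + 1ξ₂.
Selectivity: 1ξ₁ / (1ξ₂) = 2.45 → ξ₁ = 2.45 ξ₂.
Substitute: (2·2.45 + 1) ξ₂ = 140.1 → ξ₂ = 23.75 mol/min, ξ₁ = 58.18 mol/min.
Outlet amounts (n = n₀ + Σ ν·ξ):
  B: 167 − 2(58.18) − 1(23.75) = 26.89
  E: 0 + 1(58.18) = 58.18
  D: 0 + 1(23.75) = 23.75
Total out = 108.8 mol/min; y_E = 58.18 / 108.8 = 0.5347.

0.535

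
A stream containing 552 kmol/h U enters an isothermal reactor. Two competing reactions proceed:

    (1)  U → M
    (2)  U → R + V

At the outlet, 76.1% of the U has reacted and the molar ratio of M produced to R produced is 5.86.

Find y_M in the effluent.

0.585

Conversion of U: U consumed = 0.761 × 552 = 420.1 kmol/h = 1ξ₁ + 1ξ₂.
Selectivity: 1ξ₁ / (1ξ₂) = 5.86 → ξ₁ = 5.86 ξ₂.
Substitute: (1·5.86 + 1) ξ₂ = 420.1 → ξ₂ = 61.23 kmol/h, ξ₁ = 358.8 kmol/h.
Outlet amounts (n = n₀ + Σ ν·ξ):
  U: 552 − 1(358.8) − 1(61.23) = 131.9
  M: 0 + 1(358.8) = 358.8
  R: 0 + 1(61.23) = 61.23
  V: 0 + 1(61.23) = 61.23
Total out = 613.2 kmol/h; y_M = 358.8 / 613.2 = 0.5852.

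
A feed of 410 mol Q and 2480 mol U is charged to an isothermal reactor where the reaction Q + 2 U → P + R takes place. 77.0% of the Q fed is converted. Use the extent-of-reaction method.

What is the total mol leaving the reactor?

Q reacted = 0.77 × 410 = 315.7 mol; ν_Q = −1, so ξ = 315.7/1 = 315.7 mol.
Outlet amounts (n = n₀ + ν ξ):
  Q: 410 − 1(315.7) = 94.3
  U: 2480 − 2(315.7) = 1849
  P: 0 + 1(315.7) = 315.7
  R: 0 + 1(315.7) = 315.7
Total out = 94.3 + 1849 + 315.7 + 315.7 = 2574 mol.

2570 mol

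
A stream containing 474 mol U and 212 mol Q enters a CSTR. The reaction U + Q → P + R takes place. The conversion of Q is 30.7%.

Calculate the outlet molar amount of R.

65.1 mol

Q reacted = 0.307 × 212 = 65.08 mol; ν_Q = −1, so ξ = 65.08/1 = 65.08 mol.
Outlet amounts (n = n₀ + ν ξ):
  U: 474 − 1(65.08) = 408.9
  Q: 212 − 1(65.08) = 146.9
  P: 0 + 1(65.08) = 65.08
  R: 0 + 1(65.08) = 65.08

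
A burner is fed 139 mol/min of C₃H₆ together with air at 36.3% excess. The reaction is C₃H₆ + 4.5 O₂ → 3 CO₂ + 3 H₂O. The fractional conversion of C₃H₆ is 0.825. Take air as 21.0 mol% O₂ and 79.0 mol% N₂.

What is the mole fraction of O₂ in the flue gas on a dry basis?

Stoichiometric O₂ = 4.5 × 139 = 625.5 mol/min; O₂ fed = 625.5 × 1.363 = 852.6 mol/min.
N₂ fed = 852.6 × 79/21 = 3207 mol/min.
Fuel reacted = 0.825 × 139 → ξ = 114.7 mol/min.
Outlet (n = n₀ + ν ξ):
  C₃H₆: 139 − 1(114.7) = 24.33
  O₂: 852.6 − 4.5(114.7) = 336.5
  N₂: 3207 (inert)
  CO₂: 0 + 3(114.7) = 344
  H₂O: 0 + 3(114.7) = 344
Dry total = 3912 mol/min; y_O₂ (dry) = 336.5 / 3912 = 0.08602.

0.086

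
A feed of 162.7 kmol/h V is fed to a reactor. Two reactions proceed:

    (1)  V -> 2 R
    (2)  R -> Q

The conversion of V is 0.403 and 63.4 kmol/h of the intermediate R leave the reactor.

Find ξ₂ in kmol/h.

Conversion of V: V consumed = 1ξ₁ = 0.403 × 162.7 → ξ₁ = 65.57 kmol/h.
R balance: n_R = 0 + 2ξ₁ − 1ξ₂ = 63.4 → ξ₂ = (2·65.57 − 63.4)/1 = 67.74 kmol/h.
Outlet amounts (n = n₀ + Σ ν·ξ):
  V: 162.7 − 1(65.57) = 97.13
  R: 0 + 2(65.57) − 1(67.74) = 63.4
  Q: 0 + 1(67.74) = 67.74

ξ₂ = 67.7 kmol/h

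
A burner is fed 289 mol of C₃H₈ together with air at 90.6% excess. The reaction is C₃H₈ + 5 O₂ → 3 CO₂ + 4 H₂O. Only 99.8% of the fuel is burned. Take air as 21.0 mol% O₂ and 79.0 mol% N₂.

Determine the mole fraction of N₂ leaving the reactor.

0.757

Stoichiometric O₂ = 5 × 289 = 1445 mol; O₂ fed = 1445 × 1.906 = 2754 mol.
N₂ fed = 2754 × 79/21 = 10360 mol.
Fuel reacted = 0.998 × 289 → ξ = 288.4 mol.
Outlet (n = n₀ + ν ξ):
  C₃H₈: 289 − 1(288.4) = 0.578
  O₂: 2754 − 5(288.4) = 1312
  N₂: 10360 (inert)
  CO₂: 0 + 3(288.4) = 865.3
  H₂O: 0 + 4(288.4) = 1154
Total out = 13690 mol; y_N₂ = 10360 / 13690 = 0.7567.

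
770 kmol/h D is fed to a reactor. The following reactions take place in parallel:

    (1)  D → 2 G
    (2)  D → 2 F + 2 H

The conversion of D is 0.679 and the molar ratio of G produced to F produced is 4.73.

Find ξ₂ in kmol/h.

Conversion of D: D consumed = 0.679 × 770 = 522.8 kmol/h = 1ξ₁ + 1ξ₂.
Selectivity: 2ξ₁ / (2ξ₂) = 4.73 → ξ₁ = 4.73 ξ₂.
Substitute: (1·4.73 + 1) ξ₂ = 522.8 → ξ₂ = 91.24 kmol/h, ξ₁ = 431.6 kmol/h.
Outlet amounts (n = n₀ + Σ ν·ξ):
  D: 770 − 1(431.6) − 1(91.24) = 247.2
  G: 0 + 2(431.6) = 863.2
  F: 0 + 2(91.24) = 182.5
  H: 0 + 2(91.24) = 182.5

ξ₂ = 91.2 kmol/h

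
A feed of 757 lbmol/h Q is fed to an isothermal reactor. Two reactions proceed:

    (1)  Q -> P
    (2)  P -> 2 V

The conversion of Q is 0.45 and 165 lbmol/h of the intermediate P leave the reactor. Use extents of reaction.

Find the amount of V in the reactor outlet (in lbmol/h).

Conversion of Q: Q consumed = 1ξ₁ = 0.45 × 757 → ξ₁ = 340.7 lbmol/h.
P balance: n_P = 0 + 1ξ₁ − 1ξ₂ = 165 → ξ₂ = (1·340.7 − 165)/1 = 175.7 lbmol/h.
Outlet amounts (n = n₀ + Σ ν·ξ):
  Q: 757 − 1(340.7) = 416.3
  P: 0 + 1(340.7) − 1(175.7) = 165
  V: 0 + 2(175.7) = 351.3

351 lbmol/h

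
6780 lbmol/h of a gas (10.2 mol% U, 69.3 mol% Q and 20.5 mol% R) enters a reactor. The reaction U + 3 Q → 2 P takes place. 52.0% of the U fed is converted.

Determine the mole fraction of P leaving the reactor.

U reacted = 0.52 × 691.6 = 359.6 lbmol/h; ν_U = −1, so ξ = 359.6/1 = 359.6 lbmol/h.
Outlet amounts (n = n₀ + ν ξ):
  U: 691.6 − 1(359.6) = 331.9
  Q: 4699 − 3(359.6) = 3620
  P: 0 + 2(359.6) = 719.2
  R: 1390 (inert)
Total out = 6061 lbmol/h; y_P = 719.2 / 6061 = 0.1187.

0.119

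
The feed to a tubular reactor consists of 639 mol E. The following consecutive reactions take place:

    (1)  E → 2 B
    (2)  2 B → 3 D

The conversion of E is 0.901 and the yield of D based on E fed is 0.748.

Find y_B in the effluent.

Conversion of E: E consumed = 1ξ₁ = 0.901 × 639 → ξ₁ = 575.7 mol.
Yield of D: 3ξ₂ / 639 = 0.748 → ξ₂ = 159.3 mol.
Outlet amounts (n = n₀ + Σ ν·ξ):
  E: 639 − 1(575.7) = 63.26
  B: 0 + 2(575.7) − 2(159.3) = 832.8
  D: 0 + 3(159.3) = 478
Total out = 1374 mol; y_B = 832.8 / 1374 = 0.6061.

0.606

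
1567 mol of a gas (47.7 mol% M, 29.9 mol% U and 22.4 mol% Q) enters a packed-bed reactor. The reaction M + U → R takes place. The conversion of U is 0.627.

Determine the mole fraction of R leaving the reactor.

U reacted = 0.627 × 468.5 = 293.8 mol; ν_U = −1, so ξ = 293.8/1 = 293.8 mol.
Outlet amounts (n = n₀ + ν ξ):
  M: 747.5 − 1(293.8) = 453.7
  U: 468.5 − 1(293.8) = 174.8
  R: 0 + 1(293.8) = 293.8
  Q: 351 (inert)
Total out = 1273 mol; y_R = 293.8 / 1273 = 0.2307.

0.231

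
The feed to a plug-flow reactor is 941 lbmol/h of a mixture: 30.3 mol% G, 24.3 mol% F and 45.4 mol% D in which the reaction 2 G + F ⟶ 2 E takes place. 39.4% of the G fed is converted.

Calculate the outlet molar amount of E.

G reacted = 0.394 × 285.1 = 112.3 lbmol/h; ν_G = −2, so ξ = 112.3/2 = 56.17 lbmol/h.
Outlet amounts (n = n₀ + ν ξ):
  G: 285.1 − 2(56.17) = 172.8
  F: 228.7 − 1(56.17) = 172.5
  E: 0 + 2(56.17) = 112.3
  D: 427.2 (inert)

112 lbmol/h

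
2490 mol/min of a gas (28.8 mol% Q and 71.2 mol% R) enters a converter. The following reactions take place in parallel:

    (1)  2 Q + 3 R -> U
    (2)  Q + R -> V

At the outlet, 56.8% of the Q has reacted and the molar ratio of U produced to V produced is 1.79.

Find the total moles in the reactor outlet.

1760 mol/min

Conversion of Q: Q consumed = 0.568 × 717.1 = 407.3 mol/min = 2ξ₁ + 1ξ₂.
Selectivity: 1ξ₁ / (1ξ₂) = 1.79 → ξ₁ = 1.79 ξ₂.
Substitute: (2·1.79 + 1) ξ₂ = 407.3 → ξ₂ = 88.94 mol/min, ξ₁ = 159.2 mol/min.
Outlet amounts (n = n₀ + Σ ν·ξ):
  Q: 717.1 − 2(159.2) − 1(88.94) = 309.8
  R: 1773 − 3(159.2) − 1(88.94) = 1206
  U: 0 + 1(159.2) = 159.2
  V: 0 + 1(88.94) = 88.94
Total out = 309.8 + 1206 + 159.2 + 88.94 = 1764 mol/min.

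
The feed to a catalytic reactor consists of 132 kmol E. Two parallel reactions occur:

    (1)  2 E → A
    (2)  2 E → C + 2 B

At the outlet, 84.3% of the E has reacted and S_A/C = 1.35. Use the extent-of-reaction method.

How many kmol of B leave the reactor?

Conversion of E: E consumed = 0.843 × 132 = 111.3 kmol = 2ξ₁ + 2ξ₂.
Selectivity: 1ξ₁ / (1ξ₂) = 1.35 → ξ₁ = 1.35 ξ₂.
Substitute: (2·1.35 + 2) ξ₂ = 111.3 → ξ₂ = 23.68 kmol, ξ₁ = 31.96 kmol.
Outlet amounts (n = n₀ + Σ ν·ξ):
  E: 132 − 2(31.96) − 2(23.68) = 20.72
  A: 0 + 1(31.96) = 31.96
  C: 0 + 1(23.68) = 23.68
  B: 0 + 2(23.68) = 47.35

47.4 kmol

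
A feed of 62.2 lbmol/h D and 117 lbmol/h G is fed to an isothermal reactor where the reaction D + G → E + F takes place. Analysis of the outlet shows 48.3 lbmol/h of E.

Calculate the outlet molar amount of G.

For E: n = n₀ + 1ξ → 48.3 = 0 + 1ξ, giving ξ = 48.3 lbmol/h.
Outlet amounts (n = n₀ + ν ξ):
  D: 62.2 − 1(48.3) = 13.9
  G: 117 − 1(48.3) = 68.7
  E: 0 + 1(48.3) = 48.3
  F: 0 + 1(48.3) = 48.3

68.7 lbmol/h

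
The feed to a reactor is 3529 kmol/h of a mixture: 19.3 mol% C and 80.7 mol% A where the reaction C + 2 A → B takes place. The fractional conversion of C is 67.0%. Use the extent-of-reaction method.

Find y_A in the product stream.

0.74

C reacted = 0.67 × 681.1 = 456.3 kmol/h; ν_C = −1, so ξ = 456.3/1 = 456.3 kmol/h.
Outlet amounts (n = n₀ + ν ξ):
  C: 681.1 − 1(456.3) = 224.8
  A: 2848 − 2(456.3) = 1935
  B: 0 + 1(456.3) = 456.3
Total out = 2616 kmol/h; y_A = 1935 / 2616 = 0.7397.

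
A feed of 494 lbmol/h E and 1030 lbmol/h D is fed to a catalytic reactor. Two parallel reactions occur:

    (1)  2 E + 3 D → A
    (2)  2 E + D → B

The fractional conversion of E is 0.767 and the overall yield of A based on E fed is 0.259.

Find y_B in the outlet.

Yield of A: 1ξ₁ / 494 = 0.259 → ξ₁ = 127.9 lbmol/h.
Conversion of E: 2ξ₁ + 2ξ₂ = 0.767 × 494 = 378.9 → ξ₂ = 61.5 lbmol/h.
Outlet amounts (n = n₀ + Σ ν·ξ):
  E: 494 − 2(127.9) − 2(61.5) = 115.1
  D: 1030 − 3(127.9) − 1(61.5) = 584.7
  A: 0 + 1(127.9) = 127.9
  B: 0 + 1(61.5) = 61.5
Total out = 889.2 lbmol/h; y_B = 61.5 / 889.2 = 0.06917.

0.0692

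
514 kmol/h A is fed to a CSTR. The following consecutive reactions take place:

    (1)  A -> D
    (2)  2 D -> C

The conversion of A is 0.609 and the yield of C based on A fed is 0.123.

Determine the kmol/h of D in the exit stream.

187 kmol/h

Conversion of A: A consumed = 1ξ₁ = 0.609 × 514 → ξ₁ = 313 kmol/h.
Yield of C: 1ξ₂ / 514 = 0.123 → ξ₂ = 63.22 kmol/h.
Outlet amounts (n = n₀ + Σ ν·ξ):
  A: 514 − 1(313) = 201
  D: 0 + 1(313) − 2(63.22) = 186.6
  C: 0 + 1(63.22) = 63.22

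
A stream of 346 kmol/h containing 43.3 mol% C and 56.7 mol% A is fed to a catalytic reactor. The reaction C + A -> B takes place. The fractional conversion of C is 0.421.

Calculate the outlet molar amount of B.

C reacted = 0.421 × 149.8 = 63.07 kmol/h; ν_C = −1, so ξ = 63.07/1 = 63.07 kmol/h.
Outlet amounts (n = n₀ + ν ξ):
  C: 149.8 − 1(63.07) = 86.74
  A: 196.2 − 1(63.07) = 133.1
  B: 0 + 1(63.07) = 63.07

63.1 kmol/h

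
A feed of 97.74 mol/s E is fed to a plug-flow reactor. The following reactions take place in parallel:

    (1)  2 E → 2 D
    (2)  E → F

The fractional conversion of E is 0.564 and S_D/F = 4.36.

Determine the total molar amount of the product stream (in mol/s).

Conversion of E: E consumed = 0.564 × 97.74 = 55.13 mol/s = 2ξ₁ + 1ξ₂.
Selectivity: 2ξ₁ / (1ξ₂) = 4.36 → ξ₁ = 2.18 ξ₂.
Substitute: (2·2.18 + 1) ξ₂ = 55.13 → ξ₂ = 10.28 mol/s, ξ₁ = 22.42 mol/s.
Outlet amounts (n = n₀ + Σ ν·ξ):
  E: 97.74 − 2(22.42) − 1(10.28) = 42.61
  D: 0 + 2(22.42) = 44.84
  F: 0 + 1(10.28) = 10.28
Total out = 42.61 + 44.84 + 10.28 = 97.74 mol/s.

97.7 mol/s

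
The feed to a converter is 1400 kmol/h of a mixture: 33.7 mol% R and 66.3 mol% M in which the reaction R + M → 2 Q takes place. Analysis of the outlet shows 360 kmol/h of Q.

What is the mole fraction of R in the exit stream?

For Q: n = n₀ + 2ξ → 360 = 0 + 2ξ, giving ξ = 180 kmol/h.
Outlet amounts (n = n₀ + ν ξ):
  R: 471.8 − 1(180) = 291.8
  M: 928.2 − 1(180) = 748.2
  Q: 0 + 2(180) = 360
Total out = 1400 kmol/h; y_R = 291.8 / 1400 = 0.2084.

0.208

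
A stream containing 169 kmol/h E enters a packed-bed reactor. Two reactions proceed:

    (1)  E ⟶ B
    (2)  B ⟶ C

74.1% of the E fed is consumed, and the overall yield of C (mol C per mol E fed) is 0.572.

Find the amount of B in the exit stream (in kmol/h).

Conversion of E: E consumed = 1ξ₁ = 0.741 × 169 → ξ₁ = 125.2 kmol/h.
Yield of C: 1ξ₂ / 169 = 0.572 → ξ₂ = 96.67 kmol/h.
Outlet amounts (n = n₀ + Σ ν·ξ):
  E: 169 − 1(125.2) = 43.77
  B: 0 + 1(125.2) − 1(96.67) = 28.56
  C: 0 + 1(96.67) = 96.67

28.6 kmol/h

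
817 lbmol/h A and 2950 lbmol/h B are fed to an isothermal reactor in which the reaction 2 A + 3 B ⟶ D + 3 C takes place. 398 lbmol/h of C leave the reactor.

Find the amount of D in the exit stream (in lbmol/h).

For C: n = n₀ + 3ξ → 398 = 0 + 3ξ, giving ξ = 132.7 lbmol/h.
Outlet amounts (n = n₀ + ν ξ):
  A: 817 − 2(132.7) = 551.7
  B: 2950 − 3(132.7) = 2552
  D: 0 + 1(132.7) = 132.7
  C: 0 + 3(132.7) = 398

133 lbmol/h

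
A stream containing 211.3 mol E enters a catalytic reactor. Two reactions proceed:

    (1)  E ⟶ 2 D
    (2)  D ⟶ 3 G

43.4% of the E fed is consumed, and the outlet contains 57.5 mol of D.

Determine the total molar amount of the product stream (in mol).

Conversion of E: E consumed = 1ξ₁ = 0.434 × 211.3 → ξ₁ = 91.7 mol.
D balance: n_D = 0 + 2ξ₁ − 1ξ₂ = 57.5 → ξ₂ = (2·91.7 − 57.5)/1 = 125.9 mol.
Outlet amounts (n = n₀ + Σ ν·ξ):
  E: 211.3 − 1(91.7) = 119.6
  D: 0 + 2(91.7) − 1(125.9) = 57.5
  G: 0 + 3(125.9) = 377.7
Total out = 119.6 + 57.5 + 377.7 = 554.8 mol.

555 mol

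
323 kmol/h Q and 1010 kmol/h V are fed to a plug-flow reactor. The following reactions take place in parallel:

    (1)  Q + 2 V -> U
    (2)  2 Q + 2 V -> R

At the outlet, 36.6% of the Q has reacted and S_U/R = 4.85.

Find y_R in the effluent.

Conversion of Q: Q consumed = 0.366 × 323 = 118.2 kmol/h = 1ξ₁ + 2ξ₂.
Selectivity: 1ξ₁ / (1ξ₂) = 4.85 → ξ₁ = 4.85 ξ₂.
Substitute: (1·4.85 + 2) ξ₂ = 118.2 → ξ₂ = 17.26 kmol/h, ξ₁ = 83.7 kmol/h.
Outlet amounts (n = n₀ + Σ ν·ξ):
  Q: 323 − 1(83.7) − 2(17.26) = 204.8
  V: 1010 − 2(83.7) − 2(17.26) = 808.1
  U: 0 + 1(83.7) = 83.7
  R: 0 + 1(17.26) = 17.26
Total out = 1114 kmol/h; y_R = 17.26 / 1114 = 0.01549.

0.0155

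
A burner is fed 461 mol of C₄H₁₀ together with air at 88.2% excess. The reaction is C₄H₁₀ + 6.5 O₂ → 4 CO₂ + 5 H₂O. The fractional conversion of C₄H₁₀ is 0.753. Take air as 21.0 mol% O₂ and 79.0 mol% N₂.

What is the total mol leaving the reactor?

27800 mol

Stoichiometric O₂ = 6.5 × 461 = 2996 mol; O₂ fed = 2996 × 1.882 = 5639 mol.
N₂ fed = 5639 × 79/21 = 21210 mol.
Fuel reacted = 0.753 × 461 → ξ = 347.1 mol.
Outlet (n = n₀ + ν ξ):
  C₄H₁₀: 461 − 1(347.1) = 113.9
  O₂: 5639 − 6.5(347.1) = 3383
  N₂: 21210 (inert)
  CO₂: 0 + 4(347.1) = 1389
  H₂O: 0 + 5(347.1) = 1736
Total out = 113.9 + 3383 + 21210 + 1389 + 1736 = 27840 mol.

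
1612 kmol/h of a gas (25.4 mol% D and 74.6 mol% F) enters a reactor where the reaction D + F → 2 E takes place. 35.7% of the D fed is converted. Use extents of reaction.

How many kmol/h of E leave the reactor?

292 kmol/h

D reacted = 0.357 × 409.4 = 146.2 kmol/h; ν_D = −1, so ξ = 146.2/1 = 146.2 kmol/h.
Outlet amounts (n = n₀ + ν ξ):
  D: 409.4 − 1(146.2) = 263.3
  F: 1203 − 1(146.2) = 1056
  E: 0 + 2(146.2) = 292.3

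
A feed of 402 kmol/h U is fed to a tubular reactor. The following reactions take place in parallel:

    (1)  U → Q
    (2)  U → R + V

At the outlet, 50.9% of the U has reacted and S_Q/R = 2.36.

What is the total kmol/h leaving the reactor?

463 kmol/h

Conversion of U: U consumed = 0.509 × 402 = 204.6 kmol/h = 1ξ₁ + 1ξ₂.
Selectivity: 1ξ₁ / (1ξ₂) = 2.36 → ξ₁ = 2.36 ξ₂.
Substitute: (1·2.36 + 1) ξ₂ = 204.6 → ξ₂ = 60.9 kmol/h, ξ₁ = 143.7 kmol/h.
Outlet amounts (n = n₀ + Σ ν·ξ):
  U: 402 − 1(143.7) − 1(60.9) = 197.4
  Q: 0 + 1(143.7) = 143.7
  R: 0 + 1(60.9) = 60.9
  V: 0 + 1(60.9) = 60.9
Total out = 197.4 + 143.7 + 60.9 + 60.9 = 462.9 kmol/h.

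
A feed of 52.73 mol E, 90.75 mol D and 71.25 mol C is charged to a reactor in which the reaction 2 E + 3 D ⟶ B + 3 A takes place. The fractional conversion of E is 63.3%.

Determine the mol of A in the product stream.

E reacted = 0.633 × 52.73 = 33.38 mol; ν_E = −2, so ξ = 33.38/2 = 16.69 mol.
Outlet amounts (n = n₀ + ν ξ):
  E: 52.73 − 2(16.69) = 19.35
  D: 90.75 − 3(16.69) = 40.68
  B: 0 + 1(16.69) = 16.69
  A: 0 + 3(16.69) = 50.07
  C: 71.25 (inert)

50.1 mol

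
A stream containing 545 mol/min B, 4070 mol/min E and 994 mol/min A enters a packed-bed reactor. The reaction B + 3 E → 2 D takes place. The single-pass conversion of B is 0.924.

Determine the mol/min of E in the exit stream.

2560 mol/min

B reacted = 0.924 × 545 = 503.6 mol/min; ν_B = −1, so ξ = 503.6/1 = 503.6 mol/min.
Outlet amounts (n = n₀ + ν ξ):
  B: 545 − 1(503.6) = 41.42
  E: 4070 − 3(503.6) = 2559
  D: 0 + 2(503.6) = 1007
  A: 994 (inert)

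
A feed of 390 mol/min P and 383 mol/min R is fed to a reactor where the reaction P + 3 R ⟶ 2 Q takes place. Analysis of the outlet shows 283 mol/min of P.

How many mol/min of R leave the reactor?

62 mol/min

For P: n = n₀ − 1ξ → 283 = 390 − 1ξ, giving ξ = 107 mol/min.
Outlet amounts (n = n₀ + ν ξ):
  P: 390 − 1(107) = 283
  R: 383 − 3(107) = 62
  Q: 0 + 2(107) = 214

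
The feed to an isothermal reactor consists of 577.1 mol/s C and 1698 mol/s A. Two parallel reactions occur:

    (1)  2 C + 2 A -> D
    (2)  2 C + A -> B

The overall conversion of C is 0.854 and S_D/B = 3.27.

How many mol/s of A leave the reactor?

1260 mol/s

Conversion of C: C consumed = 0.854 × 577.1 = 492.8 mol/s = 2ξ₁ + 2ξ₂.
Selectivity: 1ξ₁ / (1ξ₂) = 3.27 → ξ₁ = 3.27 ξ₂.
Substitute: (2·3.27 + 2) ξ₂ = 492.8 → ξ₂ = 57.71 mol/s, ξ₁ = 188.7 mol/s.
Outlet amounts (n = n₀ + Σ ν·ξ):
  C: 577.1 − 2(188.7) − 2(57.71) = 84.26
  A: 1698 − 2(188.7) − 1(57.71) = 1263
  D: 0 + 1(188.7) = 188.7
  B: 0 + 1(57.71) = 57.71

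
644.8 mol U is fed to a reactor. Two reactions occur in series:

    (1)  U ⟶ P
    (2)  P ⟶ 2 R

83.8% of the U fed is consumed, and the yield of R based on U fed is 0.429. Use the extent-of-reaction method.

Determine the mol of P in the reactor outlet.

Conversion of U: U consumed = 1ξ₁ = 0.838 × 644.8 → ξ₁ = 540.3 mol.
Yield of R: 2ξ₂ / 644.8 = 0.429 → ξ₂ = 138.3 mol.
Outlet amounts (n = n₀ + Σ ν·ξ):
  U: 644.8 − 1(540.3) = 104.5
  P: 0 + 1(540.3) − 1(138.3) = 402
  R: 0 + 2(138.3) = 276.6

402 mol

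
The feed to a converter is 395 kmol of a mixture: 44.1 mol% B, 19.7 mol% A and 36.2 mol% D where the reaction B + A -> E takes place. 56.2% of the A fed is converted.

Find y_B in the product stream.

0.371

A reacted = 0.562 × 77.81 = 43.73 kmol; ν_A = −1, so ξ = 43.73/1 = 43.73 kmol.
Outlet amounts (n = n₀ + ν ξ):
  B: 174.2 − 1(43.73) = 130.5
  A: 77.81 − 1(43.73) = 34.08
  E: 0 + 1(43.73) = 43.73
  D: 143 (inert)
Total out = 351.3 kmol; y_B = 130.5 / 351.3 = 0.3714.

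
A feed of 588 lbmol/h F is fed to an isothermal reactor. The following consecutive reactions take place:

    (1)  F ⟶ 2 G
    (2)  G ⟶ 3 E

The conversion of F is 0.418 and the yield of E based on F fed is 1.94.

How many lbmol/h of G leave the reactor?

111 lbmol/h

Conversion of F: F consumed = 1ξ₁ = 0.418 × 588 → ξ₁ = 245.8 lbmol/h.
Yield of E: 3ξ₂ / 588 = 1.94 → ξ₂ = 380.2 lbmol/h.
Outlet amounts (n = n₀ + Σ ν·ξ):
  F: 588 − 1(245.8) = 342.2
  G: 0 + 2(245.8) − 1(380.2) = 111.3
  E: 0 + 3(380.2) = 1141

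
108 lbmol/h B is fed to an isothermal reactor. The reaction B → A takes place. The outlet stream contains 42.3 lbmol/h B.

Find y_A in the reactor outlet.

0.608

For B: n = n₀ − 1ξ → 42.3 = 108 − 1ξ, giving ξ = 65.7 lbmol/h.
Outlet amounts (n = n₀ + ν ξ):
  B: 108 − 1(65.7) = 42.3
  A: 0 + 1(65.7) = 65.7
Total out = 108 lbmol/h; y_A = 65.7 / 108 = 0.6083.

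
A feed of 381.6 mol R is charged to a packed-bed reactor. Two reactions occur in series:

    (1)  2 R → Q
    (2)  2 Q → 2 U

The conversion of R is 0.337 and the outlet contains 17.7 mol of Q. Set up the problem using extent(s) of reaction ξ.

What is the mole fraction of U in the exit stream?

0.147

Conversion of R: R consumed = 2ξ₁ = 0.337 × 381.6 → ξ₁ = 64.3 mol.
Q balance: n_Q = 0 + 1ξ₁ − 2ξ₂ = 17.7 → ξ₂ = (1·64.3 − 17.7)/2 = 23.3 mol.
Outlet amounts (n = n₀ + Σ ν·ξ):
  R: 381.6 − 2(64.3) = 253
  Q: 0 + 1(64.3) − 2(23.3) = 17.7
  U: 0 + 2(23.3) = 46.6
Total out = 317.3 mol; y_U = 46.6 / 317.3 = 0.1469.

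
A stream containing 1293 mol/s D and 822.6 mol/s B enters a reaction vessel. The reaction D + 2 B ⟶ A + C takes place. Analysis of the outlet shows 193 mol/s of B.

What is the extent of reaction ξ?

For B: n = n₀ − 2ξ → 193 = 822.6 − 2ξ, giving ξ = 314.8 mol/s.
Outlet amounts (n = n₀ + ν ξ):
  D: 1293 − 1(314.8) = 978.2
  B: 822.6 − 2(314.8) = 193
  A: 0 + 1(314.8) = 314.8
  C: 0 + 1(314.8) = 314.8

ξ = 315 mol/s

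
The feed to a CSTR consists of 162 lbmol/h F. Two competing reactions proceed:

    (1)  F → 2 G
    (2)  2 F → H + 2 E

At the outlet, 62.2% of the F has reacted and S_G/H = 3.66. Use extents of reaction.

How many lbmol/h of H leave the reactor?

Conversion of F: F consumed = 0.622 × 162 = 100.8 lbmol/h = 1ξ₁ + 2ξ₂.
Selectivity: 2ξ₁ / (1ξ₂) = 3.66 → ξ₁ = 1.83 ξ₂.
Substitute: (1·1.83 + 2) ξ₂ = 100.8 → ξ₂ = 26.31 lbmol/h, ξ₁ = 48.15 lbmol/h.
Outlet amounts (n = n₀ + Σ ν·ξ):
  F: 162 − 1(48.15) − 2(26.31) = 61.24
  G: 0 + 2(48.15) = 96.29
  H: 0 + 1(26.31) = 26.31
  E: 0 + 2(26.31) = 52.62

26.3 lbmol/h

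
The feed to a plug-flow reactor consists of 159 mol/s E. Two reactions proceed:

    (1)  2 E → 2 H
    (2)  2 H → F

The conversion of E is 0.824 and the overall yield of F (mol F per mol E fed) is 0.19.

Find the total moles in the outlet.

129 mol/s

Conversion of E: E consumed = 2ξ₁ = 0.824 × 159 → ξ₁ = 65.51 mol/s.
Yield of F: 1ξ₂ / 159 = 0.19 → ξ₂ = 30.21 mol/s.
Outlet amounts (n = n₀ + Σ ν·ξ):
  E: 159 − 2(65.51) = 27.98
  H: 0 + 2(65.51) − 2(30.21) = 70.6
  F: 0 + 1(30.21) = 30.21
Total out = 27.98 + 70.6 + 30.21 = 128.8 mol/s.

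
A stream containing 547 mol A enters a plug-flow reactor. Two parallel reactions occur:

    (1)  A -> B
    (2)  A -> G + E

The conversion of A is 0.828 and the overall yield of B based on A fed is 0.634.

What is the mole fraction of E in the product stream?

0.162

Yield of B: 1ξ₁ / 547 = 0.634 → ξ₁ = 346.8 mol.
Conversion of A: 1ξ₁ + 1ξ₂ = 0.828 × 547 = 452.9 → ξ₂ = 106.1 mol.
Outlet amounts (n = n₀ + Σ ν·ξ):
  A: 547 − 1(346.8) − 1(106.1) = 94.08
  B: 0 + 1(346.8) = 346.8
  G: 0 + 1(106.1) = 106.1
  E: 0 + 1(106.1) = 106.1
Total out = 653.1 mol; y_E = 106.1 / 653.1 = 0.1625.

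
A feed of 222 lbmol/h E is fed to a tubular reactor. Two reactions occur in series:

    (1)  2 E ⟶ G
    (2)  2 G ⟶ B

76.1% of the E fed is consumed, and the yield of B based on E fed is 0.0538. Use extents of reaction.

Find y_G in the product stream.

0.482

Conversion of E: E consumed = 2ξ₁ = 0.761 × 222 → ξ₁ = 84.47 lbmol/h.
Yield of B: 1ξ₂ / 222 = 0.0538 → ξ₂ = 11.94 lbmol/h.
Outlet amounts (n = n₀ + Σ ν·ξ):
  E: 222 − 2(84.47) = 53.06
  G: 0 + 1(84.47) − 2(11.94) = 60.58
  B: 0 + 1(11.94) = 11.94
Total out = 125.6 lbmol/h; y_G = 60.58 / 125.6 = 0.4824.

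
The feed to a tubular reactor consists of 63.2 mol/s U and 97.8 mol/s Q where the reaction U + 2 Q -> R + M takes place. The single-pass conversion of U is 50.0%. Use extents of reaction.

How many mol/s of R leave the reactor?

31.6 mol/s

U reacted = 0.5 × 63.2 = 31.6 mol/s; ν_U = −1, so ξ = 31.6/1 = 31.6 mol/s.
Outlet amounts (n = n₀ + ν ξ):
  U: 63.2 − 1(31.6) = 31.6
  Q: 97.8 − 2(31.6) = 34.6
  R: 0 + 1(31.6) = 31.6
  M: 0 + 1(31.6) = 31.6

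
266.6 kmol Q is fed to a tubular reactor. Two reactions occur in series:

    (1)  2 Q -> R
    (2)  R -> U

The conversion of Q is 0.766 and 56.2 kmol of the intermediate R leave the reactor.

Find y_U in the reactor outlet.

Conversion of Q: Q consumed = 2ξ₁ = 0.766 × 266.6 → ξ₁ = 102.1 kmol.
R balance: n_R = 0 + 1ξ₁ − 1ξ₂ = 56.2 → ξ₂ = (1·102.1 − 56.2)/1 = 45.91 kmol.
Outlet amounts (n = n₀ + Σ ν·ξ):
  Q: 266.6 − 2(102.1) = 62.38
  R: 0 + 1(102.1) − 1(45.91) = 56.2
  U: 0 + 1(45.91) = 45.91
Total out = 164.5 kmol; y_U = 45.91 / 164.5 = 0.2791.

0.279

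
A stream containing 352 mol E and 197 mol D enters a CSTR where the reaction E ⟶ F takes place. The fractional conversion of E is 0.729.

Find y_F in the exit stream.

E reacted = 0.729 × 352 = 256.6 mol; ν_E = −1, so ξ = 256.6/1 = 256.6 mol.
Outlet amounts (n = n₀ + ν ξ):
  E: 352 − 1(256.6) = 95.39
  F: 0 + 1(256.6) = 256.6
  D: 197 (inert)
Total out = 549 mol; y_F = 256.6 / 549 = 0.4674.

0.467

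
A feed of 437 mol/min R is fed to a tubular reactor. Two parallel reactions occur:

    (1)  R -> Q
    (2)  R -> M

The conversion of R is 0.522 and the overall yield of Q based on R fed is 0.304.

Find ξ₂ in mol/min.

ξ₂ = 95.3 mol/min

Yield of Q: 1ξ₁ / 437 = 0.304 → ξ₁ = 132.8 mol/min.
Conversion of R: 1ξ₁ + 1ξ₂ = 0.522 × 437 = 228.1 → ξ₂ = 95.27 mol/min.
Outlet amounts (n = n₀ + Σ ν·ξ):
  R: 437 − 1(132.8) − 1(95.27) = 208.9
  Q: 0 + 1(132.8) = 132.8
  M: 0 + 1(95.27) = 95.27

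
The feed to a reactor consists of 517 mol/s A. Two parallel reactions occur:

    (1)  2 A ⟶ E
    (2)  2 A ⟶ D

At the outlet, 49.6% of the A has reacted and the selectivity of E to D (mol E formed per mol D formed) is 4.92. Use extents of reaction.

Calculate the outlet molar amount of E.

Conversion of A: A consumed = 0.496 × 517 = 256.4 mol/s = 2ξ₁ + 2ξ₂.
Selectivity: 1ξ₁ / (1ξ₂) = 4.92 → ξ₁ = 4.92 ξ₂.
Substitute: (2·4.92 + 2) ξ₂ = 256.4 → ξ₂ = 21.66 mol/s, ξ₁ = 106.6 mol/s.
Outlet amounts (n = n₀ + Σ ν·ξ):
  A: 517 − 2(106.6) − 2(21.66) = 260.6
  E: 0 + 1(106.6) = 106.6
  D: 0 + 1(21.66) = 21.66

107 mol/s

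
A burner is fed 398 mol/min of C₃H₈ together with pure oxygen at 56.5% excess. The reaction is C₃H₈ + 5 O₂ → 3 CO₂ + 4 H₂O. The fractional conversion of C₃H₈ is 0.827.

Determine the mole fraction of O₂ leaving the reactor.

Stoichiometric O₂ = 5 × 398 = 1990 mol/min; O₂ fed = 1990 × 1.565 = 3114 mol/min.
Fuel reacted = 0.827 × 398 → ξ = 329.1 mol/min.
Outlet (n = n₀ + ν ξ):
  C₃H₈: 398 − 1(329.1) = 68.85
  O₂: 3114 − 5(329.1) = 1469
  CO₂: 0 + 3(329.1) = 987.4
  H₂O: 0 + 4(329.1) = 1317
Total out = 3841 mol/min; y_O₂ = 1469 / 3841 = 0.3823.

0.382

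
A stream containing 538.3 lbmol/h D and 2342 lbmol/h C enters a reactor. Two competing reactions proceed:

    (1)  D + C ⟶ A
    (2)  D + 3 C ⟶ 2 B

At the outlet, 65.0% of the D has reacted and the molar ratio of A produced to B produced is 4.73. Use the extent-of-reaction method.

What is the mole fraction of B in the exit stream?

Conversion of D: D consumed = 0.65 × 538.3 = 349.9 lbmol/h = 1ξ₁ + 1ξ₂.
Selectivity: 1ξ₁ / (2ξ₂) = 4.73 → ξ₁ = 9.46 ξ₂.
Substitute: (1·9.46 + 1) ξ₂ = 349.9 → ξ₂ = 33.45 lbmol/h, ξ₁ = 316.4 lbmol/h.
Outlet amounts (n = n₀ + Σ ν·ξ):
  D: 538.3 − 1(316.4) − 1(33.45) = 188.4
  C: 2342 − 1(316.4) − 3(33.45) = 1925
  A: 0 + 1(316.4) = 316.4
  B: 0 + 2(33.45) = 66.9
Total out = 2497 lbmol/h; y_B = 66.9 / 2497 = 0.02679.

0.0268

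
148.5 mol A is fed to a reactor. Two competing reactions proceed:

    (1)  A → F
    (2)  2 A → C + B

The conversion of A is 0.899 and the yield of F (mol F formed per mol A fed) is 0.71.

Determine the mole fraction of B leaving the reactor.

0.0945

Yield of F: 1ξ₁ / 148.5 = 0.71 → ξ₁ = 105.4 mol.
Conversion of A: 1ξ₁ + 2ξ₂ = 0.899 × 148.5 = 133.5 → ξ₂ = 14.03 mol.
Outlet amounts (n = n₀ + Σ ν·ξ):
  A: 148.5 − 1(105.4) − 2(14.03) = 15
  F: 0 + 1(105.4) = 105.4
  C: 0 + 1(14.03) = 14.03
  B: 0 + 1(14.03) = 14.03
Total out = 148.5 mol; y_B = 14.03 / 148.5 = 0.0945.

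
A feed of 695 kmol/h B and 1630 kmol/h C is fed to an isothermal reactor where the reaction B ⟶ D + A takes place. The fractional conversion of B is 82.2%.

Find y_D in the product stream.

0.197

B reacted = 0.822 × 695 = 571.3 kmol/h; ν_B = −1, so ξ = 571.3/1 = 571.3 kmol/h.
Outlet amounts (n = n₀ + ν ξ):
  B: 695 − 1(571.3) = 123.7
  D: 0 + 1(571.3) = 571.3
  A: 0 + 1(571.3) = 571.3
  C: 1630 (inert)
Total out = 2896 kmol/h; y_D = 571.3 / 2896 = 0.1972.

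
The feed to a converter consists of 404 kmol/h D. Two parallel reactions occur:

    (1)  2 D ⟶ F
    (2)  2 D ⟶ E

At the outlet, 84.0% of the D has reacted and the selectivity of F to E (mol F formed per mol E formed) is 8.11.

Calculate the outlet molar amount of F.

Conversion of D: D consumed = 0.84 × 404 = 339.4 kmol/h = 2ξ₁ + 2ξ₂.
Selectivity: 1ξ₁ / (1ξ₂) = 8.11 → ξ₁ = 8.11 ξ₂.
Substitute: (2·8.11 + 2) ξ₂ = 339.4 → ξ₂ = 18.63 kmol/h, ξ₁ = 151.1 kmol/h.
Outlet amounts (n = n₀ + Σ ν·ξ):
  D: 404 − 2(151.1) − 2(18.63) = 64.64
  F: 0 + 1(151.1) = 151.1
  E: 0 + 1(18.63) = 18.63

151 kmol/h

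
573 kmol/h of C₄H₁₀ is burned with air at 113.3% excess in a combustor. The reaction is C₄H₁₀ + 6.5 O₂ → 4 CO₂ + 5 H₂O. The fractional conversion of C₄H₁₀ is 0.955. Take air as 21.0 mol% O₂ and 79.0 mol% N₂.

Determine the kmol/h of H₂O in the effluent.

2740 kmol/h

Stoichiometric O₂ = 6.5 × 573 = 3724 kmol/h; O₂ fed = 3724 × 2.133 = 7944 kmol/h.
N₂ fed = 7944 × 79/21 = 29890 kmol/h.
Fuel reacted = 0.955 × 573 → ξ = 547.2 kmol/h.
Outlet (n = n₀ + ν ξ):
  C₄H₁₀: 573 − 1(547.2) = 25.78
  O₂: 7944 − 6.5(547.2) = 4387
  N₂: 29890 (inert)
  CO₂: 0 + 4(547.2) = 2189
  H₂O: 0 + 5(547.2) = 2736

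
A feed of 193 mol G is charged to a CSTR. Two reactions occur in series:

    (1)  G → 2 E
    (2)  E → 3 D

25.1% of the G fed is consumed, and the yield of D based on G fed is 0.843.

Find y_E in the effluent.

0.122

Conversion of G: G consumed = 1ξ₁ = 0.251 × 193 → ξ₁ = 48.44 mol.
Yield of D: 3ξ₂ / 193 = 0.843 → ξ₂ = 54.23 mol.
Outlet amounts (n = n₀ + Σ ν·ξ):
  G: 193 − 1(48.44) = 144.6
  E: 0 + 2(48.44) − 1(54.23) = 42.65
  D: 0 + 3(54.23) = 162.7
Total out = 349.9 mol; y_E = 42.65 / 349.9 = 0.1219.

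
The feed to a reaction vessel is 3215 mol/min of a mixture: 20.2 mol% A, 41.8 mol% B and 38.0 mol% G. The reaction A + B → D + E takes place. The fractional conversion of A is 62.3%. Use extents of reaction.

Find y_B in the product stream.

0.292

A reacted = 0.623 × 649.4 = 404.6 mol/min; ν_A = −1, so ξ = 404.6/1 = 404.6 mol/min.
Outlet amounts (n = n₀ + ν ξ):
  A: 649.4 − 1(404.6) = 244.8
  B: 1344 − 1(404.6) = 939.3
  D: 0 + 1(404.6) = 404.6
  E: 0 + 1(404.6) = 404.6
  G: 1222 (inert)
Total out = 3215 mol/min; y_B = 939.3 / 3215 = 0.2922.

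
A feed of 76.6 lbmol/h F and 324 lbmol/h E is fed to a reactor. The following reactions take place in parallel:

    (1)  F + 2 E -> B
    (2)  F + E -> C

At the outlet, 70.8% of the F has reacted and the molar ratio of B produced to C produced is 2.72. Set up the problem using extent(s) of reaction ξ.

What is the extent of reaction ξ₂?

Conversion of F: F consumed = 0.708 × 76.6 = 54.23 lbmol/h = 1ξ₁ + 1ξ₂.
Selectivity: 1ξ₁ / (1ξ₂) = 2.72 → ξ₁ = 2.72 ξ₂.
Substitute: (1·2.72 + 1) ξ₂ = 54.23 → ξ₂ = 14.58 lbmol/h, ξ₁ = 39.65 lbmol/h.
Outlet amounts (n = n₀ + Σ ν·ξ):
  F: 76.6 − 1(39.65) − 1(14.58) = 22.37
  E: 324 − 2(39.65) − 1(14.58) = 230.1
  B: 0 + 1(39.65) = 39.65
  C: 0 + 1(14.58) = 14.58

ξ₂ = 14.6 lbmol/h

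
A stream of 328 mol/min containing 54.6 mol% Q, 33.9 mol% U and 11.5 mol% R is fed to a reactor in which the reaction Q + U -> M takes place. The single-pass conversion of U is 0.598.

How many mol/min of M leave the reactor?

66.5 mol/min

U reacted = 0.598 × 111.2 = 66.49 mol/min; ν_U = −1, so ξ = 66.49/1 = 66.49 mol/min.
Outlet amounts (n = n₀ + ν ξ):
  Q: 179.1 − 1(66.49) = 112.6
  U: 111.2 − 1(66.49) = 44.7
  M: 0 + 1(66.49) = 66.49
  R: 37.72 (inert)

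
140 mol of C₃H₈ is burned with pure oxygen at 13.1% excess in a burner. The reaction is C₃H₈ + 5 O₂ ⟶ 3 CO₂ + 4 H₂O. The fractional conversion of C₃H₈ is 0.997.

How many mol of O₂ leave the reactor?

Stoichiometric O₂ = 5 × 140 = 700 mol; O₂ fed = 700 × 1.131 = 791.7 mol.
Fuel reacted = 0.997 × 140 → ξ = 139.6 mol.
Outlet (n = n₀ + ν ξ):
  C₃H₈: 140 − 1(139.6) = 0.42
  O₂: 791.7 − 5(139.6) = 93.8
  CO₂: 0 + 3(139.6) = 418.7
  H₂O: 0 + 4(139.6) = 558.3

93.8 mol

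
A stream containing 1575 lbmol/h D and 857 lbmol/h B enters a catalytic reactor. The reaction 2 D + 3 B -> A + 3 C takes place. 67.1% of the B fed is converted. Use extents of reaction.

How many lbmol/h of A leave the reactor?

B reacted = 0.671 × 857 = 575 lbmol/h; ν_B = −3, so ξ = 575/3 = 191.7 lbmol/h.
Outlet amounts (n = n₀ + ν ξ):
  D: 1575 − 2(191.7) = 1192
  B: 857 − 3(191.7) = 282
  A: 0 + 1(191.7) = 191.7
  C: 0 + 3(191.7) = 575

192 lbmol/h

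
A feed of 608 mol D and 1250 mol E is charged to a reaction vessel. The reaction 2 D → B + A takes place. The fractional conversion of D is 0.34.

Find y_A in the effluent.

D reacted = 0.34 × 608 = 206.7 mol; ν_D = −2, so ξ = 206.7/2 = 103.4 mol.
Outlet amounts (n = n₀ + ν ξ):
  D: 608 − 2(103.4) = 401.3
  B: 0 + 1(103.4) = 103.4
  A: 0 + 1(103.4) = 103.4
  E: 1250 (inert)
Total out = 1858 mol; y_A = 103.4 / 1858 = 0.05563.

0.0556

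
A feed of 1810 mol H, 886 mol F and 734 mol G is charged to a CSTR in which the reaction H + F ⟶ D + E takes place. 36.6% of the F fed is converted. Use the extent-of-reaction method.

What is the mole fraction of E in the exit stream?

F reacted = 0.366 × 886 = 324.3 mol; ν_F = −1, so ξ = 324.3/1 = 324.3 mol.
Outlet amounts (n = n₀ + ν ξ):
  H: 1810 − 1(324.3) = 1486
  F: 886 − 1(324.3) = 561.7
  D: 0 + 1(324.3) = 324.3
  E: 0 + 1(324.3) = 324.3
  G: 734 (inert)
Total out = 3430 mol; y_E = 324.3 / 3430 = 0.09454.

0.0945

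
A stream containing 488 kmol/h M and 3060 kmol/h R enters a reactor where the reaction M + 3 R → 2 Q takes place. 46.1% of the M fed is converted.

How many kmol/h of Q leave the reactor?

M reacted = 0.461 × 488 = 225 kmol/h; ν_M = −1, so ξ = 225/1 = 225 kmol/h.
Outlet amounts (n = n₀ + ν ξ):
  M: 488 − 1(225) = 263
  R: 3060 − 3(225) = 2385
  Q: 0 + 2(225) = 449.9

450 kmol/h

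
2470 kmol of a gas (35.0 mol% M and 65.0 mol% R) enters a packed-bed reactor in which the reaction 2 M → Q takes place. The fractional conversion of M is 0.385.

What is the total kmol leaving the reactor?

M reacted = 0.385 × 864.5 = 332.8 kmol; ν_M = −2, so ξ = 332.8/2 = 166.4 kmol.
Outlet amounts (n = n₀ + ν ξ):
  M: 864.5 − 2(166.4) = 531.7
  Q: 0 + 1(166.4) = 166.4
  R: 1606 (inert)
Total out = 531.7 + 166.4 + 1606 = 2304 kmol.

2300 kmol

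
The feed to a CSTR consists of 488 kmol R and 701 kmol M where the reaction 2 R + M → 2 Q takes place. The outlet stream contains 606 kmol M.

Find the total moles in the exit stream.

For M: n = n₀ − 1ξ → 606 = 701 − 1ξ, giving ξ = 95 kmol.
Outlet amounts (n = n₀ + ν ξ):
  R: 488 − 2(95) = 298
  M: 701 − 1(95) = 606
  Q: 0 + 2(95) = 190
Total out = 298 + 606 + 190 = 1094 kmol.

1090 kmol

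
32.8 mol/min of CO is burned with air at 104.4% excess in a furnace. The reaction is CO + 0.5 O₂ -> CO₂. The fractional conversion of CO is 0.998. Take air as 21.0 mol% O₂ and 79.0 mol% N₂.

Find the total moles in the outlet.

Stoichiometric O₂ = 0.5 × 32.8 = 16.4 mol/min; O₂ fed = 16.4 × 2.044 = 33.52 mol/min.
N₂ fed = 33.52 × 79/21 = 126.1 mol/min.
Fuel reacted = 0.998 × 32.8 → ξ = 32.73 mol/min.
Outlet (n = n₀ + ν ξ):
  CO: 32.8 − 1(32.73) = 0.0656
  O₂: 33.52 − 0.5(32.73) = 17.15
  N₂: 126.1 (inert)
  CO₂: 0 + 1(32.73) = 32.73
Total out = 0.0656 + 17.15 + 126.1 + 32.73 = 176.1 mol/min.

176 mol/min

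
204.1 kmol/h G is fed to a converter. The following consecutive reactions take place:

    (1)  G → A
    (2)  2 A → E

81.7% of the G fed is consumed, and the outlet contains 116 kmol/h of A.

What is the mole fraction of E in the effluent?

Conversion of G: G consumed = 1ξ₁ = 0.817 × 204.1 → ξ₁ = 166.7 kmol/h.
A balance: n_A = 0 + 1ξ₁ − 2ξ₂ = 116 → ξ₂ = (1·166.7 − 116)/2 = 25.37 kmol/h.
Outlet amounts (n = n₀ + Σ ν·ξ):
  G: 204.1 − 1(166.7) = 37.35
  A: 0 + 1(166.7) − 2(25.37) = 116
  E: 0 + 1(25.37) = 25.37
Total out = 178.7 kmol/h; y_E = 25.37 / 178.7 = 0.142.

0.142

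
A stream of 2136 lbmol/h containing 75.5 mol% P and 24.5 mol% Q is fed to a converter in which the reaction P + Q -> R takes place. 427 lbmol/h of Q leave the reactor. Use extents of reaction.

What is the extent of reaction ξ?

ξ = 96.3 lbmol/h

For Q: n = n₀ − 1ξ → 427 = 523.3 − 1ξ, giving ξ = 96.32 lbmol/h.
Outlet amounts (n = n₀ + ν ξ):
  P: 1613 − 1(96.32) = 1516
  Q: 523.3 − 1(96.32) = 427
  R: 0 + 1(96.32) = 96.32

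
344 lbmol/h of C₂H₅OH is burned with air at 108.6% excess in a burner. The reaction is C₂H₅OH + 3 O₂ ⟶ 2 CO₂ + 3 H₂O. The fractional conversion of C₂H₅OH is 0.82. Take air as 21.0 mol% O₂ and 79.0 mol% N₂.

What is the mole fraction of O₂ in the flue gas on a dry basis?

Stoichiometric O₂ = 3 × 344 = 1032 lbmol/h; O₂ fed = 1032 × 2.086 = 2153 lbmol/h.
N₂ fed = 2153 × 79/21 = 8098 lbmol/h.
Fuel reacted = 0.82 × 344 → ξ = 282.1 lbmol/h.
Outlet (n = n₀ + ν ξ):
  C₂H₅OH: 344 − 1(282.1) = 61.92
  O₂: 2153 − 3(282.1) = 1307
  N₂: 8098 (inert)
  CO₂: 0 + 2(282.1) = 564.2
  H₂O: 0 + 3(282.1) = 846.2
Dry total = 10030 lbmol/h; y_O₂ (dry) = 1307 / 10030 = 0.1302.

0.13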